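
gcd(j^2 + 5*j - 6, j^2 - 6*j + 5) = j - 1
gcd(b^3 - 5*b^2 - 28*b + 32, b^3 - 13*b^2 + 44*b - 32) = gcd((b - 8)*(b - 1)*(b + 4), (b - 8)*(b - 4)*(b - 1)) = b^2 - 9*b + 8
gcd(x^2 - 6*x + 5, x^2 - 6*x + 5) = x^2 - 6*x + 5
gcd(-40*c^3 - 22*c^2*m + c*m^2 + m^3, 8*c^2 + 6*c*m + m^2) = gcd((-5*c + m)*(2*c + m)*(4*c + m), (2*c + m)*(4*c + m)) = 8*c^2 + 6*c*m + m^2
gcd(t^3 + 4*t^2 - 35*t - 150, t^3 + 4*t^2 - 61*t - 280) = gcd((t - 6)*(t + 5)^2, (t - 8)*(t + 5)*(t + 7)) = t + 5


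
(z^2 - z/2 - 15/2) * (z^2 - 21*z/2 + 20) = z^4 - 11*z^3 + 71*z^2/4 + 275*z/4 - 150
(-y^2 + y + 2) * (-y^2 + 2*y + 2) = y^4 - 3*y^3 - 2*y^2 + 6*y + 4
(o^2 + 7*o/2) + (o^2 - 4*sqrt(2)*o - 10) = 2*o^2 - 4*sqrt(2)*o + 7*o/2 - 10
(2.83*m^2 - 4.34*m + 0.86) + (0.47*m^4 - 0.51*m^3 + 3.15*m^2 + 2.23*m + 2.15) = 0.47*m^4 - 0.51*m^3 + 5.98*m^2 - 2.11*m + 3.01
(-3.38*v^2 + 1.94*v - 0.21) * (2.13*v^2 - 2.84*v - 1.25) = -7.1994*v^4 + 13.7314*v^3 - 1.7319*v^2 - 1.8286*v + 0.2625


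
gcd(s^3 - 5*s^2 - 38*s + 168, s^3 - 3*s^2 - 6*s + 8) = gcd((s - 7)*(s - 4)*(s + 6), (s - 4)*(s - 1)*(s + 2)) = s - 4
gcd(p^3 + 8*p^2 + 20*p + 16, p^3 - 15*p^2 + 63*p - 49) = 1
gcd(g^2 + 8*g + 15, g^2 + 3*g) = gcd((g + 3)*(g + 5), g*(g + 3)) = g + 3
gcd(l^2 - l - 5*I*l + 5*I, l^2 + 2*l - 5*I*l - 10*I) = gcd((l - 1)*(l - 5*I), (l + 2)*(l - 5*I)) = l - 5*I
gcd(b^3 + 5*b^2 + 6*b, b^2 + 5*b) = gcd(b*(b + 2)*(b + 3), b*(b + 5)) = b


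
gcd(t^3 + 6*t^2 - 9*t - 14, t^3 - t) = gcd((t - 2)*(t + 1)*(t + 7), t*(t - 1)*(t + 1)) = t + 1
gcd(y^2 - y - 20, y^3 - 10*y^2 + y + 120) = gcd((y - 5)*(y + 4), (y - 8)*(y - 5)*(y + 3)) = y - 5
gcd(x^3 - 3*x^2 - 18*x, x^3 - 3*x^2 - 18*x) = x^3 - 3*x^2 - 18*x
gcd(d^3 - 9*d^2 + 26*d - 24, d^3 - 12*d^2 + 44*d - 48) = d^2 - 6*d + 8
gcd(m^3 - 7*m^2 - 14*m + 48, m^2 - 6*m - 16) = m - 8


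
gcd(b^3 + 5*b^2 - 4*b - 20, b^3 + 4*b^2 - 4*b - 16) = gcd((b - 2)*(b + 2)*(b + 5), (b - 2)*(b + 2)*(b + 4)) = b^2 - 4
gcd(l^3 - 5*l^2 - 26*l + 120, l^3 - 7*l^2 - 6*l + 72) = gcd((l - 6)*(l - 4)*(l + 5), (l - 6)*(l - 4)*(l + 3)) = l^2 - 10*l + 24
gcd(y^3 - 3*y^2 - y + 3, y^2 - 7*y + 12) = y - 3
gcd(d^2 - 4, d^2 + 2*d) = d + 2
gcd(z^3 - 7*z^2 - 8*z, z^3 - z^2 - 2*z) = z^2 + z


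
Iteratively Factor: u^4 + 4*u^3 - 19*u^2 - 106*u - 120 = (u + 2)*(u^3 + 2*u^2 - 23*u - 60) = (u + 2)*(u + 3)*(u^2 - u - 20) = (u + 2)*(u + 3)*(u + 4)*(u - 5)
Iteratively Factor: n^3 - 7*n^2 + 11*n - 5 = (n - 1)*(n^2 - 6*n + 5) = (n - 5)*(n - 1)*(n - 1)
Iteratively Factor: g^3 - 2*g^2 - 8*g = (g)*(g^2 - 2*g - 8) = g*(g - 4)*(g + 2)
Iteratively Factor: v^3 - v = (v + 1)*(v^2 - v) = v*(v + 1)*(v - 1)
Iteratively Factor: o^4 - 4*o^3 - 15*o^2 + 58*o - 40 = (o + 4)*(o^3 - 8*o^2 + 17*o - 10) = (o - 2)*(o + 4)*(o^2 - 6*o + 5) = (o - 5)*(o - 2)*(o + 4)*(o - 1)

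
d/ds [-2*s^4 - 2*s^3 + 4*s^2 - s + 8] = -8*s^3 - 6*s^2 + 8*s - 1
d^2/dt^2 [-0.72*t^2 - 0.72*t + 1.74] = -1.44000000000000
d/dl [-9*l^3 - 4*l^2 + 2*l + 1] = -27*l^2 - 8*l + 2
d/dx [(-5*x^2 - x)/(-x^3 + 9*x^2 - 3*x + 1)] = (-5*x^4 - 2*x^3 + 24*x^2 - 10*x - 1)/(x^6 - 18*x^5 + 87*x^4 - 56*x^3 + 27*x^2 - 6*x + 1)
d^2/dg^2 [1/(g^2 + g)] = 2*(-g*(g + 1) + (2*g + 1)^2)/(g^3*(g + 1)^3)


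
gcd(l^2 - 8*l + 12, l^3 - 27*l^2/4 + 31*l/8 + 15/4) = l - 6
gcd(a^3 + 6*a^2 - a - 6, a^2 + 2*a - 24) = a + 6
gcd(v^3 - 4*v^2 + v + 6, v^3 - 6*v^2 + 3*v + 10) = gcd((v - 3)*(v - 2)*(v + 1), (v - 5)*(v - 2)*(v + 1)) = v^2 - v - 2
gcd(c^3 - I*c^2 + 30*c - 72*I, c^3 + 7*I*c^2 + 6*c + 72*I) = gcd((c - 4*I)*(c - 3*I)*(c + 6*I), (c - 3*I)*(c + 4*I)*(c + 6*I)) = c^2 + 3*I*c + 18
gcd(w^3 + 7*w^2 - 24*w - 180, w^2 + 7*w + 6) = w + 6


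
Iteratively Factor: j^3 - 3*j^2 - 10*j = (j + 2)*(j^2 - 5*j) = (j - 5)*(j + 2)*(j)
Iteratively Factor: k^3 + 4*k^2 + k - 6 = (k + 2)*(k^2 + 2*k - 3) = (k - 1)*(k + 2)*(k + 3)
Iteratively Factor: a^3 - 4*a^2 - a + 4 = (a - 4)*(a^2 - 1) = (a - 4)*(a - 1)*(a + 1)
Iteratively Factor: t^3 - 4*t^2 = (t)*(t^2 - 4*t) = t*(t - 4)*(t)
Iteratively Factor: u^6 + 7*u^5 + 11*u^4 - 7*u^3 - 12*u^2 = (u)*(u^5 + 7*u^4 + 11*u^3 - 7*u^2 - 12*u) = u*(u + 1)*(u^4 + 6*u^3 + 5*u^2 - 12*u) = u*(u + 1)*(u + 3)*(u^3 + 3*u^2 - 4*u) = u^2*(u + 1)*(u + 3)*(u^2 + 3*u - 4) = u^2*(u + 1)*(u + 3)*(u + 4)*(u - 1)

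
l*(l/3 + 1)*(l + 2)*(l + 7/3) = l^4/3 + 22*l^3/9 + 53*l^2/9 + 14*l/3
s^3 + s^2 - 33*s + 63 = (s - 3)^2*(s + 7)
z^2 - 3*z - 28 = (z - 7)*(z + 4)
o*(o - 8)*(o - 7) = o^3 - 15*o^2 + 56*o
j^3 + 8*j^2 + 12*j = j*(j + 2)*(j + 6)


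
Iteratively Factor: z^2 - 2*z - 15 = (z - 5)*(z + 3)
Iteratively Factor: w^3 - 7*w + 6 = (w - 2)*(w^2 + 2*w - 3) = (w - 2)*(w - 1)*(w + 3)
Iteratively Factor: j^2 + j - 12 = (j + 4)*(j - 3)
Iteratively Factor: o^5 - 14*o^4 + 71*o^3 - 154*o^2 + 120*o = (o - 3)*(o^4 - 11*o^3 + 38*o^2 - 40*o) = (o - 5)*(o - 3)*(o^3 - 6*o^2 + 8*o) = (o - 5)*(o - 4)*(o - 3)*(o^2 - 2*o) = o*(o - 5)*(o - 4)*(o - 3)*(o - 2)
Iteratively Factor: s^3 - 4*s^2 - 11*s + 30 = (s - 5)*(s^2 + s - 6) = (s - 5)*(s + 3)*(s - 2)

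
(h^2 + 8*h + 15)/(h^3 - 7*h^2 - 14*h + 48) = (h + 5)/(h^2 - 10*h + 16)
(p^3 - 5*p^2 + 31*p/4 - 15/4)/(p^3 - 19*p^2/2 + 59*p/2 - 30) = (2*p^2 - 5*p + 3)/(2*(p^2 - 7*p + 12))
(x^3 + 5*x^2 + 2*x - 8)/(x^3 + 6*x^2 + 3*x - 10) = (x + 4)/(x + 5)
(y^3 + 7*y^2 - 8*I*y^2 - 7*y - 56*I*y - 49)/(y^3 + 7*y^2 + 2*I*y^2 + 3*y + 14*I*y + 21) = (y - 7*I)/(y + 3*I)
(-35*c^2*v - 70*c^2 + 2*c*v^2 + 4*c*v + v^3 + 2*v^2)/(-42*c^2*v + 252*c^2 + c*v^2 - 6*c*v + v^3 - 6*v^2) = (-5*c*v - 10*c + v^2 + 2*v)/(-6*c*v + 36*c + v^2 - 6*v)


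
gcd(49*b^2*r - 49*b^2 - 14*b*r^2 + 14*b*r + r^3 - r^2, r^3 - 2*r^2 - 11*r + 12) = r - 1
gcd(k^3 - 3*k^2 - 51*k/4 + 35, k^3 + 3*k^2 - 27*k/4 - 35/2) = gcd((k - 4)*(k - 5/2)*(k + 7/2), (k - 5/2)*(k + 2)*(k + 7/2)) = k^2 + k - 35/4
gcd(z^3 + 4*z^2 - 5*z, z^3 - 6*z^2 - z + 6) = z - 1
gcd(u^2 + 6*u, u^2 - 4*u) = u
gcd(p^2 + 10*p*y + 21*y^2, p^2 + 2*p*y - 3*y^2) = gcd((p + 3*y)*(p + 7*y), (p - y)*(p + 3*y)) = p + 3*y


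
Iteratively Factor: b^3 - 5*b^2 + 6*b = (b - 3)*(b^2 - 2*b) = (b - 3)*(b - 2)*(b)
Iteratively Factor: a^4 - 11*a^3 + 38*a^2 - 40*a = (a - 2)*(a^3 - 9*a^2 + 20*a) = a*(a - 2)*(a^2 - 9*a + 20) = a*(a - 4)*(a - 2)*(a - 5)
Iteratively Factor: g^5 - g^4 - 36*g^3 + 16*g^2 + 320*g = (g + 4)*(g^4 - 5*g^3 - 16*g^2 + 80*g) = (g + 4)^2*(g^3 - 9*g^2 + 20*g) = (g - 5)*(g + 4)^2*(g^2 - 4*g) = (g - 5)*(g - 4)*(g + 4)^2*(g)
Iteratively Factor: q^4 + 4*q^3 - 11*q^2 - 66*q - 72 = (q + 3)*(q^3 + q^2 - 14*q - 24) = (q - 4)*(q + 3)*(q^2 + 5*q + 6) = (q - 4)*(q + 2)*(q + 3)*(q + 3)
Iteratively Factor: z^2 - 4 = (z + 2)*(z - 2)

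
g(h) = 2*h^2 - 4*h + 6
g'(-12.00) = -52.00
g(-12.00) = 342.00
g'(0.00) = -4.00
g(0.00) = 6.00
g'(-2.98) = -15.92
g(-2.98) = 35.68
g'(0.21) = -3.16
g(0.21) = 5.25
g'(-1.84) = -11.36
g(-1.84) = 20.13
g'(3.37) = 9.48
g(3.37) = 15.23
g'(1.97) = 3.88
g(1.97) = 5.88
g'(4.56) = 14.24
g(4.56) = 29.35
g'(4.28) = 13.12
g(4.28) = 25.52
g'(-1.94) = -11.76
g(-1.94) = 21.29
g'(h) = 4*h - 4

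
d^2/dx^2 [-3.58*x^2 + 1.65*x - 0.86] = -7.16000000000000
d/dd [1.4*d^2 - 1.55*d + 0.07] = 2.8*d - 1.55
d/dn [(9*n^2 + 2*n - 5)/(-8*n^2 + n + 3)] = (25*n^2 - 26*n + 11)/(64*n^4 - 16*n^3 - 47*n^2 + 6*n + 9)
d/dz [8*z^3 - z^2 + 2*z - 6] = 24*z^2 - 2*z + 2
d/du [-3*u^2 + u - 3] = 1 - 6*u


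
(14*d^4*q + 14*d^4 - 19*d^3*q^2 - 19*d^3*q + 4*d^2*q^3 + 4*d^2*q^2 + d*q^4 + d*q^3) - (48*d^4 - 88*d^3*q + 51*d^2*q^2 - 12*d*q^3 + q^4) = 14*d^4*q - 34*d^4 - 19*d^3*q^2 + 69*d^3*q + 4*d^2*q^3 - 47*d^2*q^2 + d*q^4 + 13*d*q^3 - q^4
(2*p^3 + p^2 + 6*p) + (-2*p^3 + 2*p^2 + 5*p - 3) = 3*p^2 + 11*p - 3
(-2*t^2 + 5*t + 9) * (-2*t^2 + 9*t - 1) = 4*t^4 - 28*t^3 + 29*t^2 + 76*t - 9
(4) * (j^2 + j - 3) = 4*j^2 + 4*j - 12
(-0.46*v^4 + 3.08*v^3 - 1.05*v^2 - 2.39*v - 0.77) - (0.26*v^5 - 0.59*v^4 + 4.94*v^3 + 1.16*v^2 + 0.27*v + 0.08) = -0.26*v^5 + 0.13*v^4 - 1.86*v^3 - 2.21*v^2 - 2.66*v - 0.85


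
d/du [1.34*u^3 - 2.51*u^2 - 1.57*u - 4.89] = 4.02*u^2 - 5.02*u - 1.57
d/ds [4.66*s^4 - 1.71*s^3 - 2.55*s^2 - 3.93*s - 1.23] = 18.64*s^3 - 5.13*s^2 - 5.1*s - 3.93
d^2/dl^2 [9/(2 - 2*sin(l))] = 9*(sin(l) + 2)/(2*(sin(l) - 1)^2)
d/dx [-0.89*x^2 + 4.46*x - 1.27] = 4.46 - 1.78*x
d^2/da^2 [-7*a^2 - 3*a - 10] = -14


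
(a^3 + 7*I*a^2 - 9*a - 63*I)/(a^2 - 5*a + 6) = (a^2 + a*(3 + 7*I) + 21*I)/(a - 2)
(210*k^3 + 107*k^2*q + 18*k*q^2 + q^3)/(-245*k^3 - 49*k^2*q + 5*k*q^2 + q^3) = (6*k + q)/(-7*k + q)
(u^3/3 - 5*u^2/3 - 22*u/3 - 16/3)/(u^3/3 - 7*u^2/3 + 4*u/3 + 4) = (u^2 - 6*u - 16)/(u^2 - 8*u + 12)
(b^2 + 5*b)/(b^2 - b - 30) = b/(b - 6)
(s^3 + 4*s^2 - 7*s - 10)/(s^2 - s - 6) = (-s^3 - 4*s^2 + 7*s + 10)/(-s^2 + s + 6)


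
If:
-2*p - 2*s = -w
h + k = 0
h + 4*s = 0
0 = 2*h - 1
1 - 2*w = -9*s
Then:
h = 1/2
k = -1/2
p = 3/32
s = -1/8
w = -1/16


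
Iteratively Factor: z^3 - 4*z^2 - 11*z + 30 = (z - 5)*(z^2 + z - 6) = (z - 5)*(z - 2)*(z + 3)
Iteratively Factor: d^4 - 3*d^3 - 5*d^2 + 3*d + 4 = (d - 4)*(d^3 + d^2 - d - 1) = (d - 4)*(d + 1)*(d^2 - 1) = (d - 4)*(d + 1)^2*(d - 1)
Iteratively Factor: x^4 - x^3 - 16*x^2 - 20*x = (x)*(x^3 - x^2 - 16*x - 20) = x*(x + 2)*(x^2 - 3*x - 10) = x*(x + 2)^2*(x - 5)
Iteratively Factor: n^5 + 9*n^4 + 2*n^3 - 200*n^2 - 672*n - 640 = (n + 4)*(n^4 + 5*n^3 - 18*n^2 - 128*n - 160) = (n + 4)^2*(n^3 + n^2 - 22*n - 40) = (n - 5)*(n + 4)^2*(n^2 + 6*n + 8) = (n - 5)*(n + 2)*(n + 4)^2*(n + 4)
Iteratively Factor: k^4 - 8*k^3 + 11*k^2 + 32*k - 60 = (k - 3)*(k^3 - 5*k^2 - 4*k + 20) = (k - 3)*(k + 2)*(k^2 - 7*k + 10) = (k - 3)*(k - 2)*(k + 2)*(k - 5)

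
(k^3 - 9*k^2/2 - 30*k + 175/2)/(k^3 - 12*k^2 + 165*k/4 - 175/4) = 2*(k + 5)/(2*k - 5)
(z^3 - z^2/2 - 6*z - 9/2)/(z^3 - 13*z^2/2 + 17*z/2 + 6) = (2*z^2 + 5*z + 3)/(2*z^2 - 7*z - 4)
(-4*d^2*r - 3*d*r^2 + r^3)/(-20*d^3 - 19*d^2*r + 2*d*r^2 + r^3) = r/(5*d + r)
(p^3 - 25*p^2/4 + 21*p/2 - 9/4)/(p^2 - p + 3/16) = 4*(p^2 - 6*p + 9)/(4*p - 3)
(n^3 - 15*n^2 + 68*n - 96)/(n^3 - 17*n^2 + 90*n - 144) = (n - 4)/(n - 6)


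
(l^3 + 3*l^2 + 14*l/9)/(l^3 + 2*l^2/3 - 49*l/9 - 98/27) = 3*l/(3*l - 7)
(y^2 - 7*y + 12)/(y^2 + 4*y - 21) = (y - 4)/(y + 7)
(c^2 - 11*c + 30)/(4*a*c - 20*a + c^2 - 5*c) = (c - 6)/(4*a + c)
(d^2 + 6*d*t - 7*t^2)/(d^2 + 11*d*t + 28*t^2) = (d - t)/(d + 4*t)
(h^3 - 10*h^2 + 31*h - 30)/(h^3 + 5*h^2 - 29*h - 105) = (h^2 - 5*h + 6)/(h^2 + 10*h + 21)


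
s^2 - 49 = (s - 7)*(s + 7)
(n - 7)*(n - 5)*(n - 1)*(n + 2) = n^4 - 11*n^3 + 21*n^2 + 59*n - 70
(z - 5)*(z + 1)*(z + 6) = z^3 + 2*z^2 - 29*z - 30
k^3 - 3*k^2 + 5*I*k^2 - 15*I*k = k*(k - 3)*(k + 5*I)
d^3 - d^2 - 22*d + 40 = (d - 4)*(d - 2)*(d + 5)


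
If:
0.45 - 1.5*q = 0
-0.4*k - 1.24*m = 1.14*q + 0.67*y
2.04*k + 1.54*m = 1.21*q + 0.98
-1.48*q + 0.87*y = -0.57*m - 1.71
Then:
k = 0.10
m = 0.74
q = 0.30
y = -1.94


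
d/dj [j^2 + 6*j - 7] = 2*j + 6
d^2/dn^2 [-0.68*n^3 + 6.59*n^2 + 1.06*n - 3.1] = 13.18 - 4.08*n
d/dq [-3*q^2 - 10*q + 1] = -6*q - 10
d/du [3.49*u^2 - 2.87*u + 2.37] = 6.98*u - 2.87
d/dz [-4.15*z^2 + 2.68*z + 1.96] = 2.68 - 8.3*z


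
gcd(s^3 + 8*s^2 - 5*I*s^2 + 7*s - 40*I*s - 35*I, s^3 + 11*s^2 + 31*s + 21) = s^2 + 8*s + 7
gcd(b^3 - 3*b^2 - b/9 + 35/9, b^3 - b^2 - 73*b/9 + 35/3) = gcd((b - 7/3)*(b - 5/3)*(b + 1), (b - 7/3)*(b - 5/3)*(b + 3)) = b^2 - 4*b + 35/9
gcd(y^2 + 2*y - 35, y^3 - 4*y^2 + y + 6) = 1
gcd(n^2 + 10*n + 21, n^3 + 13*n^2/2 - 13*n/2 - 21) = n + 7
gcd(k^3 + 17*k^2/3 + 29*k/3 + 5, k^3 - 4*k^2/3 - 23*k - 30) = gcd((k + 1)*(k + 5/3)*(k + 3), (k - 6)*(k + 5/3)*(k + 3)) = k^2 + 14*k/3 + 5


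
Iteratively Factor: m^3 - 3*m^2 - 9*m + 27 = (m + 3)*(m^2 - 6*m + 9) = (m - 3)*(m + 3)*(m - 3)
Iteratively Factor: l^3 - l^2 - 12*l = (l)*(l^2 - l - 12) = l*(l + 3)*(l - 4)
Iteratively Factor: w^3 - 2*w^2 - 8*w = (w + 2)*(w^2 - 4*w) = w*(w + 2)*(w - 4)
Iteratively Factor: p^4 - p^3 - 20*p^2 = (p)*(p^3 - p^2 - 20*p) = p*(p - 5)*(p^2 + 4*p) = p*(p - 5)*(p + 4)*(p)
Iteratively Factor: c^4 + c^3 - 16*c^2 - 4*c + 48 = (c + 2)*(c^3 - c^2 - 14*c + 24) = (c - 2)*(c + 2)*(c^2 + c - 12) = (c - 3)*(c - 2)*(c + 2)*(c + 4)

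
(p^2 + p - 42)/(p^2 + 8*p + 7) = (p - 6)/(p + 1)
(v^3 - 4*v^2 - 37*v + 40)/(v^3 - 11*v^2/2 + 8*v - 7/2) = 2*(v^2 - 3*v - 40)/(2*v^2 - 9*v + 7)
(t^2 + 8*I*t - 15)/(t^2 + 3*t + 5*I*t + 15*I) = (t + 3*I)/(t + 3)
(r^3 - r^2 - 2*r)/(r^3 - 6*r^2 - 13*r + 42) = r*(r + 1)/(r^2 - 4*r - 21)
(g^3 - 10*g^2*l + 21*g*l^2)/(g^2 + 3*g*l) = (g^2 - 10*g*l + 21*l^2)/(g + 3*l)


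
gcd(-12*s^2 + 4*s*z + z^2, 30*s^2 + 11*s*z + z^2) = 6*s + z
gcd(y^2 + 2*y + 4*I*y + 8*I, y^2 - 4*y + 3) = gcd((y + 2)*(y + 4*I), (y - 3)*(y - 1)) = 1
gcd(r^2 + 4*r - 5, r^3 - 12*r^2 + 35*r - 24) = r - 1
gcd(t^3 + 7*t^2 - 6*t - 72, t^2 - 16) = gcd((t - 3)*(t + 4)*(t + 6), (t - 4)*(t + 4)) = t + 4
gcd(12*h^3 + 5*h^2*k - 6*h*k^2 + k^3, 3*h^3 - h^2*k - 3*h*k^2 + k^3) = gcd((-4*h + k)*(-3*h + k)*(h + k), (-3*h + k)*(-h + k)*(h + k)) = 3*h^2 + 2*h*k - k^2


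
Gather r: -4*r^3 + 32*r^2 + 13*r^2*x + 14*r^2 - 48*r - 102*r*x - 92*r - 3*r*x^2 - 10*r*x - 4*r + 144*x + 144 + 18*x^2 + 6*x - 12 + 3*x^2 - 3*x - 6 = -4*r^3 + r^2*(13*x + 46) + r*(-3*x^2 - 112*x - 144) + 21*x^2 + 147*x + 126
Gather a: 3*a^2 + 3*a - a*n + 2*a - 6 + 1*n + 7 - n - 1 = 3*a^2 + a*(5 - n)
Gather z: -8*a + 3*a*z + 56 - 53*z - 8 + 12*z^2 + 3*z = -8*a + 12*z^2 + z*(3*a - 50) + 48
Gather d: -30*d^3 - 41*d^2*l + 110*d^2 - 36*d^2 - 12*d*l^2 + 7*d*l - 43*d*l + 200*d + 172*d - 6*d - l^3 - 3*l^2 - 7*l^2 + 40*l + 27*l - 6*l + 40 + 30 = -30*d^3 + d^2*(74 - 41*l) + d*(-12*l^2 - 36*l + 366) - l^3 - 10*l^2 + 61*l + 70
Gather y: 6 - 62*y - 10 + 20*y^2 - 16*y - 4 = 20*y^2 - 78*y - 8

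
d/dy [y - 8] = 1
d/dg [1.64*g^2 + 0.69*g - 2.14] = 3.28*g + 0.69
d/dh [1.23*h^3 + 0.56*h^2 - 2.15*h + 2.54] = 3.69*h^2 + 1.12*h - 2.15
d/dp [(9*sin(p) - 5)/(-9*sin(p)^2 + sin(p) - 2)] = (81*sin(p)^2 - 90*sin(p) - 13)*cos(p)/(9*sin(p)^2 - sin(p) + 2)^2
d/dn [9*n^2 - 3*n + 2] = 18*n - 3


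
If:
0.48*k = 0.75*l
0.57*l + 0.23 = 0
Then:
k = -0.63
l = -0.40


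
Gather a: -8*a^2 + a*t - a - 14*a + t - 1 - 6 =-8*a^2 + a*(t - 15) + t - 7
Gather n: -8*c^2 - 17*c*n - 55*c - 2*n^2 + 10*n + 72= -8*c^2 - 55*c - 2*n^2 + n*(10 - 17*c) + 72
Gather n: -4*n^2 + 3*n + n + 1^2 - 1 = -4*n^2 + 4*n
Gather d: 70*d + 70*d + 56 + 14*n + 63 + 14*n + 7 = 140*d + 28*n + 126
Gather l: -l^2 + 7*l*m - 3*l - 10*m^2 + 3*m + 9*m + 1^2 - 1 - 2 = -l^2 + l*(7*m - 3) - 10*m^2 + 12*m - 2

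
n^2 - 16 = (n - 4)*(n + 4)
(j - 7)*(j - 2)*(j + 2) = j^3 - 7*j^2 - 4*j + 28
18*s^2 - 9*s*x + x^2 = (-6*s + x)*(-3*s + x)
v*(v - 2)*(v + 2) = v^3 - 4*v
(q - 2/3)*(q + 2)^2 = q^3 + 10*q^2/3 + 4*q/3 - 8/3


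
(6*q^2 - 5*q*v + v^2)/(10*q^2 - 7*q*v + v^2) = (3*q - v)/(5*q - v)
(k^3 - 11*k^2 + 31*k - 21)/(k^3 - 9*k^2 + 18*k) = (k^2 - 8*k + 7)/(k*(k - 6))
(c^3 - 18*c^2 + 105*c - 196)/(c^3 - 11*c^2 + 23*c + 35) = (c^2 - 11*c + 28)/(c^2 - 4*c - 5)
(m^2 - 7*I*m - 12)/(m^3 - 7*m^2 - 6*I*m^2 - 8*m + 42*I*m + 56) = (m - 3*I)/(m^2 - m*(7 + 2*I) + 14*I)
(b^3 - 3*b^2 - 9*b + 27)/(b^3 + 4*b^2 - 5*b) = (b^3 - 3*b^2 - 9*b + 27)/(b*(b^2 + 4*b - 5))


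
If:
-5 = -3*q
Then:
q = 5/3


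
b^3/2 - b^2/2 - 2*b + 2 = (b/2 + 1)*(b - 2)*(b - 1)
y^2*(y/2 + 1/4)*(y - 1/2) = y^4/2 - y^2/8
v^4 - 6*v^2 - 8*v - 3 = (v - 3)*(v + 1)^3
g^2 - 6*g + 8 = (g - 4)*(g - 2)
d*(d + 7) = d^2 + 7*d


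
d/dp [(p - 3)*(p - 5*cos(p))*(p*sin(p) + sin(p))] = (p - 3)*(p + 1)*(5*sin(p) + 1)*sin(p) + (p - 3)*(p - 5*cos(p))*(p*cos(p) + sqrt(2)*sin(p + pi/4)) + (p + 1)*(p - 5*cos(p))*sin(p)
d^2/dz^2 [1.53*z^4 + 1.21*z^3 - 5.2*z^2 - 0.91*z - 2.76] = 18.36*z^2 + 7.26*z - 10.4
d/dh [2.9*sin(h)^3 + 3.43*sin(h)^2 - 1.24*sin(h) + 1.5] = (8.7*sin(h)^2 + 6.86*sin(h) - 1.24)*cos(h)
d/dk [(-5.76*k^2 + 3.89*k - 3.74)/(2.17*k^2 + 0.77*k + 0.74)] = (-12.8765*k^2 + 7.7068*k + 5.7584)/(4.7089*k^4 + 3.3418*k^3 + 3.8045*k^2 + 1.1396*k + 0.5476)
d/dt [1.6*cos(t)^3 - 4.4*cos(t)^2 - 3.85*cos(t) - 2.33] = (-4.8*cos(t)^2 + 8.8*cos(t) + 3.85)*sin(t)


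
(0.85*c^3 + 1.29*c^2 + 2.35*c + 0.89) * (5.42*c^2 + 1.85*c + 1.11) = 4.607*c^5 + 8.5643*c^4 + 16.067*c^3 + 10.6032*c^2 + 4.255*c + 0.9879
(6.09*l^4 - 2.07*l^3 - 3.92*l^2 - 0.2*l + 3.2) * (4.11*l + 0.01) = 25.0299*l^5 - 8.4468*l^4 - 16.1319*l^3 - 0.8612*l^2 + 13.15*l + 0.032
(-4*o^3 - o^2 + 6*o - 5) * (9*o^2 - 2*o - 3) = -36*o^5 - o^4 + 68*o^3 - 54*o^2 - 8*o + 15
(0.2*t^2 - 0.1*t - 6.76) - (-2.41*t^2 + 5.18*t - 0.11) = 2.61*t^2 - 5.28*t - 6.65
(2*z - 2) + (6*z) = 8*z - 2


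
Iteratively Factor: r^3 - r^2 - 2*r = (r)*(r^2 - r - 2) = r*(r + 1)*(r - 2)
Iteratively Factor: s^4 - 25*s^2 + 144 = (s + 4)*(s^3 - 4*s^2 - 9*s + 36) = (s - 3)*(s + 4)*(s^2 - s - 12) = (s - 4)*(s - 3)*(s + 4)*(s + 3)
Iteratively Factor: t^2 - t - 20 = (t + 4)*(t - 5)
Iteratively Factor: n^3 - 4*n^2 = (n)*(n^2 - 4*n) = n*(n - 4)*(n)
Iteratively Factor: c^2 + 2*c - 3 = (c - 1)*(c + 3)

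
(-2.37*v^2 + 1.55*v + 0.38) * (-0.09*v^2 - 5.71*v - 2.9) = 0.2133*v^4 + 13.3932*v^3 - 2.0117*v^2 - 6.6648*v - 1.102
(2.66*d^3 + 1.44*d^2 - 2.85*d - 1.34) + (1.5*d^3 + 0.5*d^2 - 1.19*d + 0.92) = 4.16*d^3 + 1.94*d^2 - 4.04*d - 0.42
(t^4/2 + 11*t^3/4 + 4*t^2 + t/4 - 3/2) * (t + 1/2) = t^5/2 + 3*t^4 + 43*t^3/8 + 9*t^2/4 - 11*t/8 - 3/4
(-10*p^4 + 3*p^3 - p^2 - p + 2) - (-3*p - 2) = -10*p^4 + 3*p^3 - p^2 + 2*p + 4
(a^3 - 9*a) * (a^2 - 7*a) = a^5 - 7*a^4 - 9*a^3 + 63*a^2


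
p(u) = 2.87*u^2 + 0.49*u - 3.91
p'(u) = 5.74*u + 0.49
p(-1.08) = -1.09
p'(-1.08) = -5.71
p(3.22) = 27.43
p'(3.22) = 18.97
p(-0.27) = -3.83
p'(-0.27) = -1.06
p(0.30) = -3.50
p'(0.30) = 2.21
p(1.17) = 0.59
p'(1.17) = 7.21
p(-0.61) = -3.14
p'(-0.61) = -3.01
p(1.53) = 3.56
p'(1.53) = 9.27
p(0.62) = -2.50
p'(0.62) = 4.05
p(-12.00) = 403.49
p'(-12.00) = -68.39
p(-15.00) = 634.49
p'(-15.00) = -85.61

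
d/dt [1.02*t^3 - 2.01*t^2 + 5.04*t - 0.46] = 3.06*t^2 - 4.02*t + 5.04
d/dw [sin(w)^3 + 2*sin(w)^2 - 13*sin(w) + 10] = (3*sin(w)^2 + 4*sin(w) - 13)*cos(w)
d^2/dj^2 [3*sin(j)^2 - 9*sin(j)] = 9*sin(j) + 6*cos(2*j)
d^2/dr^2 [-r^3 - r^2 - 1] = -6*r - 2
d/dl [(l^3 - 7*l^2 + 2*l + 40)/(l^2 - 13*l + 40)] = (l^2 - 16*l + 24)/(l^2 - 16*l + 64)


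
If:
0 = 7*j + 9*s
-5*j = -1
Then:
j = 1/5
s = -7/45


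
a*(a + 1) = a^2 + a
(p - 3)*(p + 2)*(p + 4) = p^3 + 3*p^2 - 10*p - 24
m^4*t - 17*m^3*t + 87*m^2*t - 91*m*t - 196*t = (m - 7)^2*(m - 4)*(m*t + t)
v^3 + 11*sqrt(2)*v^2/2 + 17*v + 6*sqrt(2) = (v + sqrt(2)/2)*(v + 2*sqrt(2))*(v + 3*sqrt(2))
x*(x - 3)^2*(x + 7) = x^4 + x^3 - 33*x^2 + 63*x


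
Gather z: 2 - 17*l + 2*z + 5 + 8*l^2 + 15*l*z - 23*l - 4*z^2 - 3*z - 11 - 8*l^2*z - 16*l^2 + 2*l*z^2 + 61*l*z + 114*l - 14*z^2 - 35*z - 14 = -8*l^2 + 74*l + z^2*(2*l - 18) + z*(-8*l^2 + 76*l - 36) - 18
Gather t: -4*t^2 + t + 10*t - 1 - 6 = -4*t^2 + 11*t - 7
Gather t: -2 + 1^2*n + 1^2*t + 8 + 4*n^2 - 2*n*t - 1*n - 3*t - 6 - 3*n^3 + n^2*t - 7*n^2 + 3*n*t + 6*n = -3*n^3 - 3*n^2 + 6*n + t*(n^2 + n - 2)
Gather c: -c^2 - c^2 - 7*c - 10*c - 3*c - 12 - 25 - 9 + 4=-2*c^2 - 20*c - 42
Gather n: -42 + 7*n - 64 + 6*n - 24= 13*n - 130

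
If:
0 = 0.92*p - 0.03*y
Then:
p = 0.0326086956521739*y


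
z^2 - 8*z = z*(z - 8)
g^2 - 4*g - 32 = (g - 8)*(g + 4)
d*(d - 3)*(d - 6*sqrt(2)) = d^3 - 6*sqrt(2)*d^2 - 3*d^2 + 18*sqrt(2)*d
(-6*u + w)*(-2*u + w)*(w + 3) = 12*u^2*w + 36*u^2 - 8*u*w^2 - 24*u*w + w^3 + 3*w^2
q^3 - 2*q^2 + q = q*(q - 1)^2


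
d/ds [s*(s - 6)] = 2*s - 6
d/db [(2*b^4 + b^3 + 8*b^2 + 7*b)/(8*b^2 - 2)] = (16*b^5 + 4*b^4 - 8*b^3 - 31*b^2 - 16*b - 7)/(2*(16*b^4 - 8*b^2 + 1))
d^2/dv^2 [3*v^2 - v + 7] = 6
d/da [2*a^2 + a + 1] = 4*a + 1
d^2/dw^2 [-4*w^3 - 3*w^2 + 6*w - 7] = -24*w - 6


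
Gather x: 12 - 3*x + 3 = 15 - 3*x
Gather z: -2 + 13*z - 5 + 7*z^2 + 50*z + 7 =7*z^2 + 63*z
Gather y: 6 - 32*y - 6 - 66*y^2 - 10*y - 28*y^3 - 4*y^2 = -28*y^3 - 70*y^2 - 42*y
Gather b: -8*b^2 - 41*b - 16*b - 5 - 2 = -8*b^2 - 57*b - 7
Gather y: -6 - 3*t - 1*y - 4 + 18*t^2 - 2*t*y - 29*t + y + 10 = 18*t^2 - 2*t*y - 32*t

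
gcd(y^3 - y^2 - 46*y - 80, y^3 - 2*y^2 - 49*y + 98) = 1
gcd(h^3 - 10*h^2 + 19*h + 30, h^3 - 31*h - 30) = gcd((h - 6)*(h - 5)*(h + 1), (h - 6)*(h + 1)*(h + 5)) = h^2 - 5*h - 6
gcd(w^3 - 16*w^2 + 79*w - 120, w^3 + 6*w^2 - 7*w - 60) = w - 3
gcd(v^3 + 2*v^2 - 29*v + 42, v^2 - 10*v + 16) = v - 2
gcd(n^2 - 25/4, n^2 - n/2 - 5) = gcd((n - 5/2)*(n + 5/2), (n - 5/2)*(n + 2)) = n - 5/2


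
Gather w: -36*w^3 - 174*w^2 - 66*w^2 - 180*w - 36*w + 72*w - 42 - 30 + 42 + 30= -36*w^3 - 240*w^2 - 144*w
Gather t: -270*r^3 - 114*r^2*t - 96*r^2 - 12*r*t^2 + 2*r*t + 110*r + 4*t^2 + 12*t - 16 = -270*r^3 - 96*r^2 + 110*r + t^2*(4 - 12*r) + t*(-114*r^2 + 2*r + 12) - 16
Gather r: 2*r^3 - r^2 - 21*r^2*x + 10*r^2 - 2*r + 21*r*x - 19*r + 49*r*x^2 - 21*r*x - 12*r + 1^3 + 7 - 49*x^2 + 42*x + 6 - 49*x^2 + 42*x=2*r^3 + r^2*(9 - 21*x) + r*(49*x^2 - 33) - 98*x^2 + 84*x + 14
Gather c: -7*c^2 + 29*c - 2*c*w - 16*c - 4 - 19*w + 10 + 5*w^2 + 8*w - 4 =-7*c^2 + c*(13 - 2*w) + 5*w^2 - 11*w + 2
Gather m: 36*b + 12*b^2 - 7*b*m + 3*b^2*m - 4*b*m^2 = 12*b^2 - 4*b*m^2 + 36*b + m*(3*b^2 - 7*b)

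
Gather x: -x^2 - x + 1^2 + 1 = -x^2 - x + 2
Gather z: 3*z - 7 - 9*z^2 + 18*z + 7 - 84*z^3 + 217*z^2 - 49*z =-84*z^3 + 208*z^2 - 28*z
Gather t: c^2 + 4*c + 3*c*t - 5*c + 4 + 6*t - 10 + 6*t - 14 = c^2 - c + t*(3*c + 12) - 20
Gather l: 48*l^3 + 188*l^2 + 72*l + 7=48*l^3 + 188*l^2 + 72*l + 7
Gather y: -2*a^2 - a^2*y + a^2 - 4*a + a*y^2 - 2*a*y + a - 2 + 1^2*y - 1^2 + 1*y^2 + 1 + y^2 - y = -a^2 - 3*a + y^2*(a + 2) + y*(-a^2 - 2*a) - 2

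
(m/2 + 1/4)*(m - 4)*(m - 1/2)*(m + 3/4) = m^4/2 - 13*m^3/8 - 13*m^2/8 + 13*m/32 + 3/8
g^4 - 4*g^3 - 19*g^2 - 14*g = g*(g - 7)*(g + 1)*(g + 2)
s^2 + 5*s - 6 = (s - 1)*(s + 6)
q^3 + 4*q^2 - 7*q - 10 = (q - 2)*(q + 1)*(q + 5)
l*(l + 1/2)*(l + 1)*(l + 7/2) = l^4 + 5*l^3 + 23*l^2/4 + 7*l/4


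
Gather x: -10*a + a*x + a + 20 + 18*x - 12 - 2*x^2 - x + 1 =-9*a - 2*x^2 + x*(a + 17) + 9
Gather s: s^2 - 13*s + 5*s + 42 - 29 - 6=s^2 - 8*s + 7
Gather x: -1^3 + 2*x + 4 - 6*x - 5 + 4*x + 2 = 0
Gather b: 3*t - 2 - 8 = 3*t - 10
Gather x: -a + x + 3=-a + x + 3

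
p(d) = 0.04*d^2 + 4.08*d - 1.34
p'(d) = 0.08*d + 4.08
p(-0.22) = -2.24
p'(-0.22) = 4.06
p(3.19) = 12.08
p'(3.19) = 4.34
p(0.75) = 1.74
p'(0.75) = 4.14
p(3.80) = 14.74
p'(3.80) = 4.38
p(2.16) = 7.66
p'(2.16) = 4.25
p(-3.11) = -13.64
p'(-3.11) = 3.83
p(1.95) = 6.77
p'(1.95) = 4.24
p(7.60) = 31.98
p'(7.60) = 4.69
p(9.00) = 38.62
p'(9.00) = 4.80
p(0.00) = -1.34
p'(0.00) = 4.08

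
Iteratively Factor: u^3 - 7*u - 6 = (u + 1)*(u^2 - u - 6) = (u - 3)*(u + 1)*(u + 2)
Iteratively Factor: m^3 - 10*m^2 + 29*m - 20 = (m - 1)*(m^2 - 9*m + 20) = (m - 4)*(m - 1)*(m - 5)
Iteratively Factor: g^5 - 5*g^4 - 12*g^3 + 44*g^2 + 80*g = (g)*(g^4 - 5*g^3 - 12*g^2 + 44*g + 80) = g*(g - 5)*(g^3 - 12*g - 16) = g*(g - 5)*(g + 2)*(g^2 - 2*g - 8) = g*(g - 5)*(g - 4)*(g + 2)*(g + 2)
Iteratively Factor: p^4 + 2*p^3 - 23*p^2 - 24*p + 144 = (p - 3)*(p^3 + 5*p^2 - 8*p - 48) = (p - 3)*(p + 4)*(p^2 + p - 12) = (p - 3)^2*(p + 4)*(p + 4)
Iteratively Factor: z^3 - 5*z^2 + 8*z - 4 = (z - 2)*(z^2 - 3*z + 2) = (z - 2)^2*(z - 1)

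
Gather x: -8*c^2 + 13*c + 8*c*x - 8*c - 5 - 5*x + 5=-8*c^2 + 5*c + x*(8*c - 5)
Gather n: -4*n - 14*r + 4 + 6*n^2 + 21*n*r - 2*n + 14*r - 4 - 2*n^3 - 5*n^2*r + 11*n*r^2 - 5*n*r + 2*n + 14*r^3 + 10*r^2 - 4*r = -2*n^3 + n^2*(6 - 5*r) + n*(11*r^2 + 16*r - 4) + 14*r^3 + 10*r^2 - 4*r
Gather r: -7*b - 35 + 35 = -7*b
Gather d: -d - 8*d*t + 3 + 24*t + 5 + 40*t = d*(-8*t - 1) + 64*t + 8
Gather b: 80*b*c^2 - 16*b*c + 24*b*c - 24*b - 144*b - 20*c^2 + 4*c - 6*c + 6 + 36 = b*(80*c^2 + 8*c - 168) - 20*c^2 - 2*c + 42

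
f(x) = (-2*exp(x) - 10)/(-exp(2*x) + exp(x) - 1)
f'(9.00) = 0.00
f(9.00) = 0.00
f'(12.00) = 0.00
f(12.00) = 0.00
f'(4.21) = -0.04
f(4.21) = 0.03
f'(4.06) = -0.04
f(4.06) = 0.04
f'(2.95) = -0.17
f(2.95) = 0.14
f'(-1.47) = 2.48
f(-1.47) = 12.71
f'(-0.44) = -1.85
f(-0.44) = 14.65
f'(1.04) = -4.50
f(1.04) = 2.54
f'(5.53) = -0.01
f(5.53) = 0.01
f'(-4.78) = 0.10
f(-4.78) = 10.10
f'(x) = (-2*exp(x) - 10)*(2*exp(2*x) - exp(x))/(-exp(2*x) + exp(x) - 1)^2 - 2*exp(x)/(-exp(2*x) + exp(x) - 1) = 2*(-(exp(x) + 5)*(2*exp(x) - 1) + exp(2*x) - exp(x) + 1)*exp(x)/(exp(2*x) - exp(x) + 1)^2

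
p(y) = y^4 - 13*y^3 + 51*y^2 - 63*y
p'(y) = 4*y^3 - 39*y^2 + 102*y - 63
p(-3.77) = 1860.95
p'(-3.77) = -1216.17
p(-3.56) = 1617.79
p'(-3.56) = -1100.86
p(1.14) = -23.11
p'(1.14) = 8.52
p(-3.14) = 1200.34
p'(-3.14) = -891.64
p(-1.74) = 341.68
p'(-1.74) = -379.63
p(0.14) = -7.86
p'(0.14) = -49.47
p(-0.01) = 0.64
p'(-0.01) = -64.02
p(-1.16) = 163.81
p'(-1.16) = -240.04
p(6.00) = -54.00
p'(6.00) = 9.00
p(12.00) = 4860.00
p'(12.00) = 2457.00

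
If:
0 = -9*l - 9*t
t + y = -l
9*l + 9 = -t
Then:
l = -9/8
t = 9/8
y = 0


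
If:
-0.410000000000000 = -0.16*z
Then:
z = 2.56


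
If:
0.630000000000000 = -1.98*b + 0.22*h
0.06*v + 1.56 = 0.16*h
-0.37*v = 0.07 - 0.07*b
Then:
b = 0.76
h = 9.73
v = -0.04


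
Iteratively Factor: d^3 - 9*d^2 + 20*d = (d - 5)*(d^2 - 4*d) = d*(d - 5)*(d - 4)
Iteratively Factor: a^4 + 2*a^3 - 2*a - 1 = (a + 1)*(a^3 + a^2 - a - 1) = (a - 1)*(a + 1)*(a^2 + 2*a + 1) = (a - 1)*(a + 1)^2*(a + 1)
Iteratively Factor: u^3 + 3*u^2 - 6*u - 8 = (u + 1)*(u^2 + 2*u - 8) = (u - 2)*(u + 1)*(u + 4)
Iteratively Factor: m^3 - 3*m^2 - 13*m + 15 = (m - 5)*(m^2 + 2*m - 3) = (m - 5)*(m + 3)*(m - 1)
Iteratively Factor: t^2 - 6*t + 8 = (t - 4)*(t - 2)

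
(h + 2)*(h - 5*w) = h^2 - 5*h*w + 2*h - 10*w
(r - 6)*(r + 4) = r^2 - 2*r - 24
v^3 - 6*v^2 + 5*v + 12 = (v - 4)*(v - 3)*(v + 1)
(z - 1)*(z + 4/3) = z^2 + z/3 - 4/3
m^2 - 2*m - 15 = (m - 5)*(m + 3)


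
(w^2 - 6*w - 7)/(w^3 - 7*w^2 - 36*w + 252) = (w + 1)/(w^2 - 36)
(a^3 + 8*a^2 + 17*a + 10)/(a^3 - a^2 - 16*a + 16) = (a^3 + 8*a^2 + 17*a + 10)/(a^3 - a^2 - 16*a + 16)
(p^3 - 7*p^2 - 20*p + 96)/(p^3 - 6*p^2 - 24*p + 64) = (p - 3)/(p - 2)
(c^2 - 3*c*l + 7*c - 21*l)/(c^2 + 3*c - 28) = (c - 3*l)/(c - 4)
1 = 1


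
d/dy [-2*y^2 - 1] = -4*y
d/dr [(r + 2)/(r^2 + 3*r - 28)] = (r^2 + 3*r - (r + 2)*(2*r + 3) - 28)/(r^2 + 3*r - 28)^2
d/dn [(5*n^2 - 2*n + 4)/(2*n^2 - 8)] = (n^2 - 24*n + 4)/(n^4 - 8*n^2 + 16)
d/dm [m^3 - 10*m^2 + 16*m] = 3*m^2 - 20*m + 16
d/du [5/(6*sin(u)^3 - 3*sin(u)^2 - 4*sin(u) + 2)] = 10*(-9*sin(u)^2 + 3*sin(u) + 2)*cos(u)/((2*sin(u) - 1)^2*(3*sin(u)^2 - 2)^2)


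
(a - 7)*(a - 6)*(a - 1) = a^3 - 14*a^2 + 55*a - 42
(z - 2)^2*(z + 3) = z^3 - z^2 - 8*z + 12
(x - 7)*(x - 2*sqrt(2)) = x^2 - 7*x - 2*sqrt(2)*x + 14*sqrt(2)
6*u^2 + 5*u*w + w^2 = (2*u + w)*(3*u + w)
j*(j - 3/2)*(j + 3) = j^3 + 3*j^2/2 - 9*j/2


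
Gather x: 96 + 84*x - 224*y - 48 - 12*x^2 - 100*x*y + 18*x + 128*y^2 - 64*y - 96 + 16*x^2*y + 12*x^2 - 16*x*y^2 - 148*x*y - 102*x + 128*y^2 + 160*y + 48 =16*x^2*y + x*(-16*y^2 - 248*y) + 256*y^2 - 128*y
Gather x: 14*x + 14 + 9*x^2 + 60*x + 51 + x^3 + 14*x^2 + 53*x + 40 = x^3 + 23*x^2 + 127*x + 105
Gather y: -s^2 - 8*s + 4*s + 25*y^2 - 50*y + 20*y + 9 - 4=-s^2 - 4*s + 25*y^2 - 30*y + 5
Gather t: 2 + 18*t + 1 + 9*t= 27*t + 3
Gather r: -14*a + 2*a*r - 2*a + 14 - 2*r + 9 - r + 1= -16*a + r*(2*a - 3) + 24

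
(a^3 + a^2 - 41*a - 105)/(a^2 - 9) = (a^2 - 2*a - 35)/(a - 3)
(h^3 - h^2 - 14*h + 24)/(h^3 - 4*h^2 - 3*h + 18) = (h^2 + 2*h - 8)/(h^2 - h - 6)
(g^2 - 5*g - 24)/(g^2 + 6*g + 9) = (g - 8)/(g + 3)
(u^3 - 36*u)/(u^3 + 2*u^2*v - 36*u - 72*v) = u/(u + 2*v)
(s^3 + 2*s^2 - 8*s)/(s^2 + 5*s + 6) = s*(s^2 + 2*s - 8)/(s^2 + 5*s + 6)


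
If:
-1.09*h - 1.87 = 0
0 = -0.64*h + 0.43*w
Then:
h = -1.72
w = -2.55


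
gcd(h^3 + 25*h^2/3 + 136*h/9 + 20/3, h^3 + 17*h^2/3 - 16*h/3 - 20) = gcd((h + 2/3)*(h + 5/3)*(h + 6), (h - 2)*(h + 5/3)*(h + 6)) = h^2 + 23*h/3 + 10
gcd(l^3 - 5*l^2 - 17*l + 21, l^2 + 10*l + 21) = l + 3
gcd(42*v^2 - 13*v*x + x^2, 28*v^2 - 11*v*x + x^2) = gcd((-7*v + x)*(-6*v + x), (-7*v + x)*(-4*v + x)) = -7*v + x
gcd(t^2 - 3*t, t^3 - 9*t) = t^2 - 3*t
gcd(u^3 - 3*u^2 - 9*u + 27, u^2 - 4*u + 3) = u - 3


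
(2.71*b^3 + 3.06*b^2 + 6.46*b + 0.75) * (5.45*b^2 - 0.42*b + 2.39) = 14.7695*b^5 + 15.5388*b^4 + 40.3987*b^3 + 8.6877*b^2 + 15.1244*b + 1.7925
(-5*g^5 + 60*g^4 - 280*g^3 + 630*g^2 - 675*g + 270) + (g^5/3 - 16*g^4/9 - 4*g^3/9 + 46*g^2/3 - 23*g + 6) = -14*g^5/3 + 524*g^4/9 - 2524*g^3/9 + 1936*g^2/3 - 698*g + 276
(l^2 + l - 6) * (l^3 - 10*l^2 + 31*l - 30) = l^5 - 9*l^4 + 15*l^3 + 61*l^2 - 216*l + 180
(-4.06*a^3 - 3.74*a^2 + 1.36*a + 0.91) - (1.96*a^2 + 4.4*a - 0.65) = -4.06*a^3 - 5.7*a^2 - 3.04*a + 1.56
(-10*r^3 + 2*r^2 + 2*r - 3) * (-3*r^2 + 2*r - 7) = 30*r^5 - 26*r^4 + 68*r^3 - r^2 - 20*r + 21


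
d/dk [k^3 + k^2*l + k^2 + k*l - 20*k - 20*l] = 3*k^2 + 2*k*l + 2*k + l - 20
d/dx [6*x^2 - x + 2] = 12*x - 1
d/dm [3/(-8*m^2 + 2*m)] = 3*(8*m - 1)/(2*m^2*(4*m - 1)^2)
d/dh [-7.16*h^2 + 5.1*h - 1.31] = 5.1 - 14.32*h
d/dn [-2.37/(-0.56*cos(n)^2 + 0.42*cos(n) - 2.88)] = (2.6544*cos(n) - 0.9954)*sin(n)/(0.56*cos(n)^2 - 0.42*cos(n) + 2.88)^2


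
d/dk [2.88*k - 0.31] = 2.88000000000000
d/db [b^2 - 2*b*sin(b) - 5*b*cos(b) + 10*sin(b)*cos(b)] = 5*b*sin(b) - 2*b*cos(b) + 2*b - 2*sin(b) - 5*cos(b) + 10*cos(2*b)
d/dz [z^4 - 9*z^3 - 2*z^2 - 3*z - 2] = 4*z^3 - 27*z^2 - 4*z - 3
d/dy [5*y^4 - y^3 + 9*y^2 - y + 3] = 20*y^3 - 3*y^2 + 18*y - 1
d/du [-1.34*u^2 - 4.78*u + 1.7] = -2.68*u - 4.78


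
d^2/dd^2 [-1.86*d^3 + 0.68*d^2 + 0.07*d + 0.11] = 1.36 - 11.16*d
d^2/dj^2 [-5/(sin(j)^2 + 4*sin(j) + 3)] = 10*(2*sin(j)^3 + 4*sin(j)^2 - 5*sin(j) - 13)/((sin(j) + 1)^2*(sin(j) + 3)^3)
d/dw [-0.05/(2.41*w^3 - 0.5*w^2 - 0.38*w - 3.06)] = (0.3615*w^2 - 0.05*w - 0.019)/(-2.41*w^3 + 0.5*w^2 + 0.38*w + 3.06)^2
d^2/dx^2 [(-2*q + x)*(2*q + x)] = 2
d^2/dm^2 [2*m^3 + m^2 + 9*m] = 12*m + 2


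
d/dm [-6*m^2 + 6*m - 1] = 6 - 12*m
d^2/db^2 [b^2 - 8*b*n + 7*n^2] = 2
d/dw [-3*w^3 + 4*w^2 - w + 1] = -9*w^2 + 8*w - 1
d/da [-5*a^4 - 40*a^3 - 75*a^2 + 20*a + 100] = -20*a^3 - 120*a^2 - 150*a + 20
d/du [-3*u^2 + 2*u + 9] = 2 - 6*u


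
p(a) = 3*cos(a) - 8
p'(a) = -3*sin(a)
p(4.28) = -9.26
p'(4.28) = 2.72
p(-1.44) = -7.61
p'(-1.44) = 2.97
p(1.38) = -7.43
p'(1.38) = -2.95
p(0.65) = -5.61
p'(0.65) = -1.82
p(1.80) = -8.68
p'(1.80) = -2.92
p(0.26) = -5.10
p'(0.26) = -0.77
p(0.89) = -6.11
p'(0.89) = -2.33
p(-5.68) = -5.53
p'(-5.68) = -1.70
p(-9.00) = -10.73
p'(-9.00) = 1.24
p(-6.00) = -5.12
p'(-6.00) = -0.84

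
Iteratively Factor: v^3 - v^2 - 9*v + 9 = (v - 3)*(v^2 + 2*v - 3) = (v - 3)*(v - 1)*(v + 3)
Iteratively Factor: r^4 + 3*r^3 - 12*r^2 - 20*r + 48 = (r - 2)*(r^3 + 5*r^2 - 2*r - 24) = (r - 2)^2*(r^2 + 7*r + 12) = (r - 2)^2*(r + 3)*(r + 4)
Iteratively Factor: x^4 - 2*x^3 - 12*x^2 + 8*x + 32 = (x - 4)*(x^3 + 2*x^2 - 4*x - 8) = (x - 4)*(x + 2)*(x^2 - 4) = (x - 4)*(x + 2)^2*(x - 2)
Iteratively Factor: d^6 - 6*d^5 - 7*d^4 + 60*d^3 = (d - 5)*(d^5 - d^4 - 12*d^3) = d*(d - 5)*(d^4 - d^3 - 12*d^2) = d*(d - 5)*(d + 3)*(d^3 - 4*d^2) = d*(d - 5)*(d - 4)*(d + 3)*(d^2) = d^2*(d - 5)*(d - 4)*(d + 3)*(d)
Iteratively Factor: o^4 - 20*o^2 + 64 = (o + 2)*(o^3 - 2*o^2 - 16*o + 32) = (o + 2)*(o + 4)*(o^2 - 6*o + 8) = (o - 2)*(o + 2)*(o + 4)*(o - 4)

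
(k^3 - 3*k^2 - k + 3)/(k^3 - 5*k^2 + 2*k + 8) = (k^2 - 4*k + 3)/(k^2 - 6*k + 8)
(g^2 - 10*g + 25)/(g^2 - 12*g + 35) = (g - 5)/(g - 7)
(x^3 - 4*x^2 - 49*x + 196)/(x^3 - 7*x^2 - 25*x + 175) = (x^2 + 3*x - 28)/(x^2 - 25)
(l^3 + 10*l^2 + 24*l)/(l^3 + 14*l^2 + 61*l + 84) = l*(l + 6)/(l^2 + 10*l + 21)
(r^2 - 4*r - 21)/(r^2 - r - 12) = (r - 7)/(r - 4)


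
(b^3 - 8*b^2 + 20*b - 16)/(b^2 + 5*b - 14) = (b^2 - 6*b + 8)/(b + 7)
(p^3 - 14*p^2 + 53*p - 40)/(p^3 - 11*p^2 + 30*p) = (p^2 - 9*p + 8)/(p*(p - 6))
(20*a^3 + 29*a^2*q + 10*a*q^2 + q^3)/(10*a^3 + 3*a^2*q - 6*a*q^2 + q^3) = (20*a^2 + 9*a*q + q^2)/(10*a^2 - 7*a*q + q^2)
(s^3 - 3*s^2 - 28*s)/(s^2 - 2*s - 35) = s*(s + 4)/(s + 5)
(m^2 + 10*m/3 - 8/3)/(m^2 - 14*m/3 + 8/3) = (m + 4)/(m - 4)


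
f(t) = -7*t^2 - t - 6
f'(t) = -14*t - 1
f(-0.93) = -11.12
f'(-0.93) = 12.02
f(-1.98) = -31.46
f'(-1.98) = 26.72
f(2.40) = -48.72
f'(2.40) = -34.60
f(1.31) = -19.32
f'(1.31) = -19.34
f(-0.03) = -5.98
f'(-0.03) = -0.58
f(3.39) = -89.83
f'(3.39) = -48.46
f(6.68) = -325.04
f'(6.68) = -94.52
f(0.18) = -6.41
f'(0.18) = -3.52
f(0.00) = -6.00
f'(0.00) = -1.00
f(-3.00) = -66.00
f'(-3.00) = 41.00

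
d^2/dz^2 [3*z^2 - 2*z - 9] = 6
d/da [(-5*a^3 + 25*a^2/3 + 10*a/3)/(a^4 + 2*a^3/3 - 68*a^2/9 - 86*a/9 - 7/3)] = 45*(a^4 - 4*a^3 + 7*a^2 + 14*a - 14)/(9*a^6 + 6*a^5 - 137*a^4 - 172*a^3 + 487*a^2 + 966*a + 441)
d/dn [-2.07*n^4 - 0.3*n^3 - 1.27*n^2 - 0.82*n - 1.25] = -8.28*n^3 - 0.9*n^2 - 2.54*n - 0.82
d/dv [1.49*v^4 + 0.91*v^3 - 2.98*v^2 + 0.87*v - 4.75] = 5.96*v^3 + 2.73*v^2 - 5.96*v + 0.87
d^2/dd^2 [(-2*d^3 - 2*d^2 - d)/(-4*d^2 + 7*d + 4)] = 4*(101*d^3 + 132*d^2 + 72*d + 2)/(64*d^6 - 336*d^5 + 396*d^4 + 329*d^3 - 396*d^2 - 336*d - 64)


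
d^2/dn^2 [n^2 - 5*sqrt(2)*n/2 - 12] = 2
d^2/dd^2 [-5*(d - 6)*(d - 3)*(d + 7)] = 20 - 30*d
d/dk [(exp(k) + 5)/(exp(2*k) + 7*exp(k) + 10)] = -exp(k)/(exp(2*k) + 4*exp(k) + 4)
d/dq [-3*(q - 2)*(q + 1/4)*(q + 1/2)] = -9*q^2 + 15*q/2 + 33/8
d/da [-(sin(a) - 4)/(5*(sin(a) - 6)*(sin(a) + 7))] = (sin(a)^2 - 8*sin(a) + 38)*cos(a)/(5*(sin(a) - 6)^2*(sin(a) + 7)^2)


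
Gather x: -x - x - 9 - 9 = -2*x - 18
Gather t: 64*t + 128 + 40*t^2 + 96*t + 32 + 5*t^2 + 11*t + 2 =45*t^2 + 171*t + 162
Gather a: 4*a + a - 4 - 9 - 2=5*a - 15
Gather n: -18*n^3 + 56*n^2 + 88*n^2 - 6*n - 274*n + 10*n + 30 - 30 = -18*n^3 + 144*n^2 - 270*n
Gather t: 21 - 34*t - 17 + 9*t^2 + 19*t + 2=9*t^2 - 15*t + 6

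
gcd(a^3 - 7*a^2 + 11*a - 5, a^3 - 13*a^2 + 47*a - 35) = a^2 - 6*a + 5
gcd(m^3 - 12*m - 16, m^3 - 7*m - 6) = m + 2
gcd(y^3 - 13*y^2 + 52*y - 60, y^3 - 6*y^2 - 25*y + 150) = y^2 - 11*y + 30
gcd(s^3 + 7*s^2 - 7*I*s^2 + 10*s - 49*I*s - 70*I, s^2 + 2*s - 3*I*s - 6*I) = s + 2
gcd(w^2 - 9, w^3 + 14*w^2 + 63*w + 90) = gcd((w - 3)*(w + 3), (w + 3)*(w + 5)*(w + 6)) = w + 3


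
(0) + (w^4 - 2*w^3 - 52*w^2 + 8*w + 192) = w^4 - 2*w^3 - 52*w^2 + 8*w + 192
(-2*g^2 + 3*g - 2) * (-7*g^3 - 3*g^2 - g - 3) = 14*g^5 - 15*g^4 + 7*g^3 + 9*g^2 - 7*g + 6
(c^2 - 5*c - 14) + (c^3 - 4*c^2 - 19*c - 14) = c^3 - 3*c^2 - 24*c - 28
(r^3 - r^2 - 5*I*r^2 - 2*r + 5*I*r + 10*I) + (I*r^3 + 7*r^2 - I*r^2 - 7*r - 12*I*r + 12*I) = r^3 + I*r^3 + 6*r^2 - 6*I*r^2 - 9*r - 7*I*r + 22*I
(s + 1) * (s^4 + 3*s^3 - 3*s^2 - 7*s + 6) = s^5 + 4*s^4 - 10*s^2 - s + 6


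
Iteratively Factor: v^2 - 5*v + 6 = (v - 3)*(v - 2)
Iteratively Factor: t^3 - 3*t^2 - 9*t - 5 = (t + 1)*(t^2 - 4*t - 5) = (t + 1)^2*(t - 5)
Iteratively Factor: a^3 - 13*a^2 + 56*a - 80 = (a - 4)*(a^2 - 9*a + 20) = (a - 5)*(a - 4)*(a - 4)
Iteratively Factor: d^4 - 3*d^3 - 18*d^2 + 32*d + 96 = (d - 4)*(d^3 + d^2 - 14*d - 24) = (d - 4)*(d + 3)*(d^2 - 2*d - 8) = (d - 4)^2*(d + 3)*(d + 2)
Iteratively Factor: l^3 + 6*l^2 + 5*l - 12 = (l + 3)*(l^2 + 3*l - 4) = (l + 3)*(l + 4)*(l - 1)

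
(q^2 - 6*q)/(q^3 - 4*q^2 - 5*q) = (6 - q)/(-q^2 + 4*q + 5)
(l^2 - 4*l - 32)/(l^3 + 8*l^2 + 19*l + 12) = (l - 8)/(l^2 + 4*l + 3)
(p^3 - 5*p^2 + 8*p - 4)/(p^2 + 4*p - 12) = (p^2 - 3*p + 2)/(p + 6)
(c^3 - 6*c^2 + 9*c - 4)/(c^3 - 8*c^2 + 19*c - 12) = (c - 1)/(c - 3)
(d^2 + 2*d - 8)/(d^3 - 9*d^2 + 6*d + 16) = (d + 4)/(d^2 - 7*d - 8)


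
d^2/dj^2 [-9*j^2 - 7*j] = -18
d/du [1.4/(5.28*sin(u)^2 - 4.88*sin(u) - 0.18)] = (6.832 - 14.784*sin(u))*cos(u)/(-5.28*sin(u)^2 + 4.88*sin(u) + 0.18)^2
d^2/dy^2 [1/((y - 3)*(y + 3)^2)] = 2*(3*(y - 3)^2 + 2*(y - 3)*(y + 3) + (y + 3)^2)/((y - 3)^3*(y + 3)^4)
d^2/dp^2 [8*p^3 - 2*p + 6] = 48*p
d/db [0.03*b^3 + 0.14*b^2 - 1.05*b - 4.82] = 0.09*b^2 + 0.28*b - 1.05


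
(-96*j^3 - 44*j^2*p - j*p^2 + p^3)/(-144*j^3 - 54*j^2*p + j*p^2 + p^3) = (4*j + p)/(6*j + p)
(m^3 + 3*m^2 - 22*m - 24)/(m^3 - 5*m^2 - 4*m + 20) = (m^3 + 3*m^2 - 22*m - 24)/(m^3 - 5*m^2 - 4*m + 20)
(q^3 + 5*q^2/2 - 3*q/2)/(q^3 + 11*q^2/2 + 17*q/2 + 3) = q*(2*q - 1)/(2*q^2 + 5*q + 2)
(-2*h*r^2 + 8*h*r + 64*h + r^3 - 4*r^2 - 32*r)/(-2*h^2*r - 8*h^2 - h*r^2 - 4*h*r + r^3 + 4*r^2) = (r - 8)/(h + r)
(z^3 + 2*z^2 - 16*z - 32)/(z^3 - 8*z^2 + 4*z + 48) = (z + 4)/(z - 6)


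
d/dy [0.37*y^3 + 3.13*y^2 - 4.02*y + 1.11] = 1.11*y^2 + 6.26*y - 4.02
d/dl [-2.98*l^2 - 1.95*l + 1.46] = -5.96*l - 1.95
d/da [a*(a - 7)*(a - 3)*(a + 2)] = 4*a^3 - 24*a^2 + 2*a + 42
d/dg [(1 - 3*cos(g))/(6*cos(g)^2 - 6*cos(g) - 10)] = 3*(-3*cos(g)^2 + 2*cos(g) - 6)*sin(g)/(2*(3*sin(g)^2 + 3*cos(g) + 2)^2)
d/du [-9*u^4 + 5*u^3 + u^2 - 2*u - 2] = -36*u^3 + 15*u^2 + 2*u - 2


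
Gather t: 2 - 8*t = 2 - 8*t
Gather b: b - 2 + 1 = b - 1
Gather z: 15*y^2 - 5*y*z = 15*y^2 - 5*y*z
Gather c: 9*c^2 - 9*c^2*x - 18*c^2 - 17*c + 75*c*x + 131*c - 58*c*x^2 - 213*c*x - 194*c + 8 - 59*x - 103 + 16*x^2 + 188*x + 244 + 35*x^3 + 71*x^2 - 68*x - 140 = c^2*(-9*x - 9) + c*(-58*x^2 - 138*x - 80) + 35*x^3 + 87*x^2 + 61*x + 9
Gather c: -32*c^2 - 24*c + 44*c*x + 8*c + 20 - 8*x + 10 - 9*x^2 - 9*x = -32*c^2 + c*(44*x - 16) - 9*x^2 - 17*x + 30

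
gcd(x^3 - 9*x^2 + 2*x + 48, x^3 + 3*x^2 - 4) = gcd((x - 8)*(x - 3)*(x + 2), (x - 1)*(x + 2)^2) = x + 2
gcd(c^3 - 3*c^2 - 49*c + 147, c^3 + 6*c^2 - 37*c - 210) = c + 7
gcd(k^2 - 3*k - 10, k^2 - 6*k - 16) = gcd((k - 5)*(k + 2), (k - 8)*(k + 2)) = k + 2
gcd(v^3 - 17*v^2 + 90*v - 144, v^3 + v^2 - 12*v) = v - 3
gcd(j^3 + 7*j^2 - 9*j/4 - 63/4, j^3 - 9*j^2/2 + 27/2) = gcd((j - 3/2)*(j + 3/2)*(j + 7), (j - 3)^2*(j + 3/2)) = j + 3/2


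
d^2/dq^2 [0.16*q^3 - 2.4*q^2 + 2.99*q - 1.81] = 0.96*q - 4.8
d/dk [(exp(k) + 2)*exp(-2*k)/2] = (-exp(k) - 4)*exp(-2*k)/2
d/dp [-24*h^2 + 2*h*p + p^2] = 2*h + 2*p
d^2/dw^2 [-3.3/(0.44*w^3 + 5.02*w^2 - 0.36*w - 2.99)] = ((8.712*w + 33.132)*(0.44*w^3 + 5.02*w^2 - 0.36*w - 2.99) - 3.3*(1.32*w^2 + 10.04*w - 0.36)*(2.64*w^2 + 20.08*w - 0.72))/(0.44*w^3 + 5.02*w^2 - 0.36*w - 2.99)^3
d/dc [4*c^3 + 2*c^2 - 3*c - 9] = 12*c^2 + 4*c - 3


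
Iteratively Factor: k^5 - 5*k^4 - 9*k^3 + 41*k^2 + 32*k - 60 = (k - 3)*(k^4 - 2*k^3 - 15*k^2 - 4*k + 20) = (k - 3)*(k - 1)*(k^3 - k^2 - 16*k - 20) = (k - 3)*(k - 1)*(k + 2)*(k^2 - 3*k - 10) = (k - 5)*(k - 3)*(k - 1)*(k + 2)*(k + 2)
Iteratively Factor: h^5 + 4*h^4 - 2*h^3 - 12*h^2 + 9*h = (h + 3)*(h^4 + h^3 - 5*h^2 + 3*h) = (h + 3)^2*(h^3 - 2*h^2 + h) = (h - 1)*(h + 3)^2*(h^2 - h) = h*(h - 1)*(h + 3)^2*(h - 1)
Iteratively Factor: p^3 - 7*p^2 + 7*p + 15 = (p - 5)*(p^2 - 2*p - 3) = (p - 5)*(p + 1)*(p - 3)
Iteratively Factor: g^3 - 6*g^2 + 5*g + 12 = (g - 4)*(g^2 - 2*g - 3) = (g - 4)*(g - 3)*(g + 1)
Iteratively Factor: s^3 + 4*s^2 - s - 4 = (s + 4)*(s^2 - 1) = (s + 1)*(s + 4)*(s - 1)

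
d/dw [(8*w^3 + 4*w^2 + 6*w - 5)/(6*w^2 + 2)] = (12*w^4 + 3*w^2 + 19*w + 3)/(9*w^4 + 6*w^2 + 1)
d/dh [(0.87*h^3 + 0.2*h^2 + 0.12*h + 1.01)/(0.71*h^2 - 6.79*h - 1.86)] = (0.6177*h^4 - 11.8146*h^3 - 6.2978*h^2 - 2.1782*h + 6.6347)/(0.5041*h^4 - 9.6418*h^3 + 43.4629*h^2 + 25.2588*h + 3.4596)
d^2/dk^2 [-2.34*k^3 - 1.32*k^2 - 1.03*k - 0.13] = -14.04*k - 2.64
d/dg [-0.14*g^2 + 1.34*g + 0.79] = 1.34 - 0.28*g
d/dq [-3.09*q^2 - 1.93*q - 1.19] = -6.18*q - 1.93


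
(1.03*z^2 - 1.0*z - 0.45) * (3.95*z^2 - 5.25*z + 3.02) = 4.0685*z^4 - 9.3575*z^3 + 6.5831*z^2 - 0.6575*z - 1.359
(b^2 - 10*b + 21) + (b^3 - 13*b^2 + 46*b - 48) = b^3 - 12*b^2 + 36*b - 27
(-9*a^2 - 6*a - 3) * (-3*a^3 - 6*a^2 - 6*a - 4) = 27*a^5 + 72*a^4 + 99*a^3 + 90*a^2 + 42*a + 12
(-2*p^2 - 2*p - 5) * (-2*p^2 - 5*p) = 4*p^4 + 14*p^3 + 20*p^2 + 25*p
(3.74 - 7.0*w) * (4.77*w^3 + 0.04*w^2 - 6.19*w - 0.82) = -33.39*w^4 + 17.5598*w^3 + 43.4796*w^2 - 17.4106*w - 3.0668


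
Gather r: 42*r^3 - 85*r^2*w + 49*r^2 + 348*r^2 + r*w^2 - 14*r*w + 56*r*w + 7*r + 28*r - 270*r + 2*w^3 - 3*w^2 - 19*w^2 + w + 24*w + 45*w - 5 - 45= 42*r^3 + r^2*(397 - 85*w) + r*(w^2 + 42*w - 235) + 2*w^3 - 22*w^2 + 70*w - 50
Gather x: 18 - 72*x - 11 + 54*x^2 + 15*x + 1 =54*x^2 - 57*x + 8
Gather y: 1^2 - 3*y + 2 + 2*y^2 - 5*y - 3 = 2*y^2 - 8*y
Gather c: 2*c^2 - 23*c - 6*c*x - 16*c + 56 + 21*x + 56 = 2*c^2 + c*(-6*x - 39) + 21*x + 112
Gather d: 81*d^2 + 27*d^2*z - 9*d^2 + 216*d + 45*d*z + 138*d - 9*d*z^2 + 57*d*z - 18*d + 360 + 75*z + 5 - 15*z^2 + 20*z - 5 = d^2*(27*z + 72) + d*(-9*z^2 + 102*z + 336) - 15*z^2 + 95*z + 360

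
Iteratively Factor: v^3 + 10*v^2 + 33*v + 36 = (v + 3)*(v^2 + 7*v + 12) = (v + 3)^2*(v + 4)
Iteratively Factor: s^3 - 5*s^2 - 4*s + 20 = (s - 2)*(s^2 - 3*s - 10) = (s - 5)*(s - 2)*(s + 2)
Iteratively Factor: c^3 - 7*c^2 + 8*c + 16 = (c - 4)*(c^2 - 3*c - 4) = (c - 4)^2*(c + 1)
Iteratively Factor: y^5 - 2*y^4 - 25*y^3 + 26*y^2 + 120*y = (y + 2)*(y^4 - 4*y^3 - 17*y^2 + 60*y) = y*(y + 2)*(y^3 - 4*y^2 - 17*y + 60) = y*(y - 5)*(y + 2)*(y^2 + y - 12) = y*(y - 5)*(y + 2)*(y + 4)*(y - 3)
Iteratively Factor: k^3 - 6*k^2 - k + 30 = (k + 2)*(k^2 - 8*k + 15) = (k - 5)*(k + 2)*(k - 3)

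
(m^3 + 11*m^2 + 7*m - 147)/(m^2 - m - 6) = (m^2 + 14*m + 49)/(m + 2)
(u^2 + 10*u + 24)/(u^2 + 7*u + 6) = (u + 4)/(u + 1)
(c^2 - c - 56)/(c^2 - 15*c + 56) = (c + 7)/(c - 7)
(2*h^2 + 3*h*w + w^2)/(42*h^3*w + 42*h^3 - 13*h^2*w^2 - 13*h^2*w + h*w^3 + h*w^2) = (2*h^2 + 3*h*w + w^2)/(h*(42*h^2*w + 42*h^2 - 13*h*w^2 - 13*h*w + w^3 + w^2))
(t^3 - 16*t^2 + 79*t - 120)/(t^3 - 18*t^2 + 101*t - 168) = (t - 5)/(t - 7)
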